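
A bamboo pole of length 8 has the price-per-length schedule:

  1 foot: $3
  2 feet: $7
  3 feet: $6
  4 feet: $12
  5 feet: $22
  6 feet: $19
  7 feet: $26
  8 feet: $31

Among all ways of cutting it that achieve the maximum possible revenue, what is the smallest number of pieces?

3

Build r[k] bottom-up: r[k] = max over allowed piece i of (p[i] + r[k−i]).
r[1] = 3
r[2] = max(3+3, 7+0) = 7
r[3] = max(3+7, 7+3, 6+0) = 10
r[4] = max(3+10, 7+7, 6+3, 12+0) = 14
r[5] = max(3+14, 7+10, 6+7, 12+3, 22+0) = 22
r[6] = max(3+22, 7+14, 6+10, 12+7, 22+3, 19+0) = 25
r[7] = max(3+25, 7+22, 6+14, …, 19+3, 26+0) = 29
r[8] = max(3+29, 7+25, 6+22, …, 26+3, 31+0) = 32
Maximum revenue is $32.
Now minimize piece count subject to staying optimal: for each k, pieces[k] = 1 + min over i with p[i]+r[k−i]=r[k] of pieces[k−i].
pieces[5] = 1
pieces[6] = 2
pieces[7] = 2
pieces[8] = 3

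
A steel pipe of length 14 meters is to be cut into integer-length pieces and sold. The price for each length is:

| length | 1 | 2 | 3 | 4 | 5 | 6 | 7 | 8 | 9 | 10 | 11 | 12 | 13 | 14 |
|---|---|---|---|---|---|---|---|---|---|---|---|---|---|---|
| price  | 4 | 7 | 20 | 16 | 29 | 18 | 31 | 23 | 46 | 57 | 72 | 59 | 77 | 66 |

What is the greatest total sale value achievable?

Let v[k] be the best obtainable value from length k. For each k, try every first piece i and keep the best of price[i] + v[k−i].
v[1] = 4
v[2] = max(4+4, 7+0) = 8
v[3] = max(4+8, 7+4, 20+0) = 20
v[4] = max(4+20, 7+8, 20+4, 16+0) = 24
v[5] = max(4+24, 7+20, 20+8, 16+4, 29+0) = 29
v[6] = max(4+29, 7+24, 20+20, 16+8, 29+4, 18+0) = 40
v[7] = max(4+40, 7+29, 20+24, …, 18+4, 31+0) = 44
v[8] = max(4+44, 7+40, 20+29, …, 31+4, 23+0) = 49
v[9] = max(4+49, 7+44, 20+40, …, 23+4, 46+0) = 60
v[10] = max(4+60, 7+49, 20+44, …, 46+4, 57+0) = 64
v[11] = max(4+64, 7+60, 20+49, …, 57+4, 72+0) = 72
v[12] = max(4+72, 7+64, 20+60, …, 72+4, 59+0) = 80
v[13] = max(4+80, 7+72, 20+64, …, 59+4, 77+0) = 84
v[14] = max(4+84, 7+80, 20+72, …, 77+4, 66+0) = 92
One optimal cutting: 11 + 3 → $72 + $20 = $92.

92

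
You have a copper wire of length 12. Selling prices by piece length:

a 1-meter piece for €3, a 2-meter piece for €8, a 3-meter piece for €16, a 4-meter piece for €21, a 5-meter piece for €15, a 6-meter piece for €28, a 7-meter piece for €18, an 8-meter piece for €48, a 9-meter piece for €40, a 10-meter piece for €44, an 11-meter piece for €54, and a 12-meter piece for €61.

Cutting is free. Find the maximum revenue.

Consider every possible first cut. R[k] is the best of p[i]+R[k−i] over all sellable i≤k.
R[1] = 3
R[2] = max(3+3, 8+0) = 8
R[3] = max(3+8, 8+3, 16+0) = 16
R[4] = max(3+16, 8+8, 16+3, 21+0) = 21
R[5] = max(3+21, 8+16, 16+8, 21+3, 15+0) = 24
R[6] = max(3+24, 8+21, 16+16, 21+8, 15+3, 28+0) = 32
R[7] = max(3+32, 8+24, 16+21, …, 28+3, 18+0) = 37
R[8] = max(3+37, 8+32, 16+24, …, 18+3, 48+0) = 48
R[9] = max(3+48, 8+37, 16+32, …, 48+3, 40+0) = 51
R[10] = max(3+51, 8+48, 16+37, …, 40+3, 44+0) = 56
R[11] = max(3+56, 8+51, 16+48, …, 44+3, 54+0) = 64
R[12] = max(3+64, 8+56, 16+51, …, 54+3, 61+0) = 69
One optimal cutting: 8 + 4 → €48 + €21 = €69.

69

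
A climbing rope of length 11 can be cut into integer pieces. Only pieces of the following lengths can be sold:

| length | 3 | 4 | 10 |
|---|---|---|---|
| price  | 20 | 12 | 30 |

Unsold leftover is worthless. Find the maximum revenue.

Build best[k] bottom-up: best[k] = max over allowed piece i of (p[i] + best[k−i]).
best[1] = 0
best[2] = 0
best[3] = 20
best[4] = max(20+0, 12+0) = 20
best[5] = max(20+0, 12+0) = 20
best[6] = max(20+20, 12+0) = 40
best[7] = max(20+20, 12+20) = 40
best[8] = max(20+20, 12+20) = 40
best[9] = max(20+40, 12+20) = 60
best[10] = max(20+40, 12+40, 30+0) = 60
best[11] = max(20+40, 12+40, 30+0) = 60
One optimal cutting: pieces 3 + 3 + 3 with 2 meters of scrap → €60.

60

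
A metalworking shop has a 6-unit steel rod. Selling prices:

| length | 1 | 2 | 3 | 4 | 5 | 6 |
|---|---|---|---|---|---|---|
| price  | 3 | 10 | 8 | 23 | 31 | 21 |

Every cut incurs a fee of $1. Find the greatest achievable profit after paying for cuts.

33

Build net[k] bottom-up: net[k] = max over allowed piece i of (p[i] + net[k−i]) − 1 per cut.
net[1] = 3
net[2] = max(3+3-1, 10+0) = 10
net[3] = max(3+10-1, 10+3-1, 8+0) = 12
net[4] = max(3+12-1, 10+10-1, 8+3-1, 23+0) = 23
net[5] = max(3+23-1, 10+12-1, 8+10-1, 23+3-1, 31+0) = 31
net[6] = max(3+31-1, 10+23-1, 8+12-1, 23+10-1, 31+3-1, 21+0) = 33
One optimal plan: pieces 5 + 1 (1 cut) → $34 − $1 = $33.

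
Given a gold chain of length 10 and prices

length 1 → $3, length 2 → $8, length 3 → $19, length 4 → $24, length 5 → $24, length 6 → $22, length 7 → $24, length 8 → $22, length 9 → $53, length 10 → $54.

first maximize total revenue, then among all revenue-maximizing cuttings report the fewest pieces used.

3

Let r[k] be the best obtainable value from length k. For each k, try every first piece i and keep the best of price[i] + r[k−i].
r[1] = 3
r[2] = 8
r[3] = 19
r[4] = 24
r[5] = 27  (first piece 1, then r[4]=24)
r[6] = 38  (first piece 3, then r[3]=19)
r[7] = 43  (first piece 3, then r[4]=24)
r[8] = 48  (first piece 4, then r[4]=24)
r[9] = 57  (first piece 3, then r[6]=38)
r[10] = 62  (first piece 3, then r[7]=43)
Maximum revenue is $62.
Now minimize piece count subject to staying optimal: for each k, pieces[k] = 1 + min over i with p[i]+r[k−i]=r[k] of pieces[k−i].
pieces[7] = 2
pieces[8] = 2
pieces[9] = 3
pieces[10] = 3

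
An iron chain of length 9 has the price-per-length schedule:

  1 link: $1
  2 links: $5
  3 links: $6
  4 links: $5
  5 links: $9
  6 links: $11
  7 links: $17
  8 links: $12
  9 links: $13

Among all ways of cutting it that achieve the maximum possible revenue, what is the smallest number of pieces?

Consider every possible first cut. r[k] is the best of p[i]+r[k−i] over all sellable i≤k.
r[1] = 1
r[2] = max(1+1, 5+0) = 5
r[3] = max(1+5, 5+1, 6+0) = 6
r[4] = max(1+6, 5+5, 6+1, 5+0) = 10
r[5] = max(1+10, 5+6, 6+5, 5+1, 9+0) = 11
r[6] = max(1+11, 5+10, 6+6, 5+5, 9+1, 11+0) = 15
r[7] = max(1+15, 5+11, 6+10, …, 11+1, 17+0) = 17
r[8] = max(1+17, 5+15, 6+11, …, 17+1, 12+0) = 20
r[9] = max(1+20, 5+17, 6+15, …, 12+1, 13+0) = 22
Maximum revenue is $22.
Now minimize piece count subject to staying optimal: for each k, pieces[k] = 1 + min over i with p[i]+r[k−i]=r[k] of pieces[k−i].
pieces[6] = 3
pieces[7] = 1
pieces[8] = 4
pieces[9] = 2

2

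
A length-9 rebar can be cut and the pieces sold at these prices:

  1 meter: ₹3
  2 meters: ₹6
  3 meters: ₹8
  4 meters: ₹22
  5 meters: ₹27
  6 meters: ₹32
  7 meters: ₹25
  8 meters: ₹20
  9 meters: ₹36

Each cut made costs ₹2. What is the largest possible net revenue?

47

Consider every possible first cut. net[k] is the best of p[i]+net[k−i] over all sellable i≤k, charging 2 whenever i<k.
net[1] = 3
net[2] = 6
net[3] = 8
net[4] = 22
net[5] = 27
net[6] = 32
net[7] = 33  (first piece 1, then net[6]=32)
net[8] = 42  (first piece 4, then net[4]=22)
net[9] = 47  (first piece 4, then net[5]=27)
One optimal plan: pieces 5 + 4 (1 cut) → ₹49 − ₹2 = ₹47.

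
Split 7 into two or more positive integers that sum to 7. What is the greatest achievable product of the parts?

Fill prod[k] for k=2..7: at each k try every first piece i and multiply by the better of (k−i) uncut or prod[k−i].
prod[2] = 1*max(1,0) = 1*1 = 1
prod[3] = max(1*2, 2*1) = 2
prod[4] = max(1*3, 2*2, 3*1) = 4
prod[5] = max(1*4, 2*3, 3*2, 4*1) = 6
prod[6] = max(1*6, 2*4, 3*3, 4*2, 5*1) = 9
prod[7] = max(1*9, 2*6, 3*4, 4*3, 5*2, 6*1) = 12
One optimal split: 3 + 2 + 2; product 3*2*2 = 12.

12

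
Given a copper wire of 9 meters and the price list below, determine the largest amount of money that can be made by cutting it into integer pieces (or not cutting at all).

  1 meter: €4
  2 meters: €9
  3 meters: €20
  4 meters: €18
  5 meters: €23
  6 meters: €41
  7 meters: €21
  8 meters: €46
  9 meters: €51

61

Let r[k] be the best obtainable value from length k. For each k, try every first piece i and keep the best of price[i] + r[k−i].
r[1] = 4
r[2] = 9
r[3] = 20
r[4] = 24  (first piece 1, then r[3]=20)
r[5] = 29  (first piece 2, then r[3]=20)
r[6] = 41
r[7] = 45  (first piece 1, then r[6]=41)
r[8] = 50  (first piece 2, then r[6]=41)
r[9] = 61  (first piece 3, then r[6]=41)
One optimal cutting: 6 + 3 → €41 + €20 = €61.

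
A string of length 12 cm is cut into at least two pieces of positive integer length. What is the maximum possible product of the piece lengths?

81

Define g[k] = max over 1≤i<k of i · max(k−i, g[k−i]); the inner max lets the remainder stay uncut if that's better.
Small cases: g[2]=1, g[3]=2, g[4]=4, g[5]=6, g[6]=9.
g[7] = max(1*9, 2*6, 3*4, 4*3, 5*2, 6*1) = 12
g[8] = max(1*12, 2*9, 3*6, …, 6*2, 7*1) = 18
g[9] = max(1*18, 2*12, 3*9, …, 7*2, 8*1) = 27
g[10] = max(1*27, 2*18, 3*12, …, 8*2, 9*1) = 36
g[11] = max(1*36, 2*27, 3*18, …, 9*2, 10*1) = 54
g[12] = max(1*54, 2*36, 3*27, …, 10*2, 11*1) = 81
One optimal split: 3 + 3 + 3 + 3; product 3*3*3*3 = 81.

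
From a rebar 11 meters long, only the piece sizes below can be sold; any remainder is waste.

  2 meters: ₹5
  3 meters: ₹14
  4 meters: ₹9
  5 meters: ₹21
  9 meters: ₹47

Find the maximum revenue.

52

Let best[k] be the best obtainable value from length k. For each k, try every first piece i and keep the best of price[i] + best[k−i].
best[1] = 0
best[2] = 5
best[3] = 14
best[4] = 14
best[5] = 21
best[6] = 28  (first piece 3, then best[3]=14)
best[7] = 28
best[8] = 35  (first piece 3, then best[5]=21)
best[9] = 47
best[10] = 47
best[11] = 52  (first piece 2, then best[9]=47)
One optimal cutting: 9 + 2 → ₹52.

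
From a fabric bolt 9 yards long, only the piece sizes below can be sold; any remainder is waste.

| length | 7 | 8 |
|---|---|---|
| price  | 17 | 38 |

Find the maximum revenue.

38

Let f[k] be the best obtainable value from length k. For each k, try every first piece i and keep the best of price[i] + f[k−i].
f[1] = 0
f[2] = 0
f[3] = 0
f[4] = 0
f[5] = 0
f[6] = 0
f[7] = 17
f[8] = max(17+0, 38+0) = 38
f[9] = max(17+0, 38+0) = 38
One optimal cutting: pieces 8 with 1 yard of scrap → $38.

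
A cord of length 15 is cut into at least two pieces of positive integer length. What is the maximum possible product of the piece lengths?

243

Define prod[k] = max over 1≤i<k of i · max(k−i, prod[k−i]); the inner max lets the remainder stay uncut if that's better.
Small cases: prod[2]=1, prod[3]=2, prod[4]=4, prod[5]=6, prod[6]=9, prod[7]=12, prod[8]=18, prod[9]=27, prod[10]=36.
prod[11] = 2·max(9,27) = 2·27 = 54
prod[12] = 3·max(9,27) = 3·27 = 81
prod[13] = 2·max(11,54) = 2·54 = 108
prod[14] = 2·max(12,81) = 2·81 = 162
prod[15] = 3·max(12,81) = 3·81 = 243
One optimal split: 3 + 3 + 3 + 3 + 3; product 3·3·3·3·3 = 243.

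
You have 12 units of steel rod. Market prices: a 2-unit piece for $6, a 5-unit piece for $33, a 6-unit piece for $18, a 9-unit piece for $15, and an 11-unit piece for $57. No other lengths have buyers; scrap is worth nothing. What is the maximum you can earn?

72

Consider every possible first cut. r[k] is the best of p[i]+r[k−i] over all sellable i≤k.
r[1] = 0
r[2] = 6
r[3] = 6
r[4] = 12  (first piece 2, then r[2]=6)
r[5] = 33
r[6] = 33
r[7] = 39  (first piece 2, then r[5]=33)
r[8] = 39
r[9] = 45  (first piece 2, then r[7]=39)
r[10] = 66  (first piece 5, then r[5]=33)
r[11] = 66
r[12] = 72  (first piece 2, then r[10]=66)
One optimal cutting: 5 + 5 + 2 → $72.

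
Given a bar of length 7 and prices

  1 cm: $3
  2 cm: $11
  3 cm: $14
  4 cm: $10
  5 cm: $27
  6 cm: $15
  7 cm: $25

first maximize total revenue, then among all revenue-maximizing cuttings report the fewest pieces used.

Build r[k] bottom-up: r[k] = max over allowed piece i of (p[i] + r[k−i]).
r[1] = 3
r[2] = max(3+3, 11+0) = 11
r[3] = max(3+11, 11+3, 14+0) = 14
r[4] = max(3+14, 11+11, 14+3, 10+0) = 22
r[5] = max(3+22, 11+14, 14+11, 10+3, 27+0) = 27
r[6] = max(3+27, 11+22, 14+14, 10+11, 27+3, 15+0) = 33
r[7] = max(3+33, 11+27, 14+22, …, 15+3, 25+0) = 38
Maximum revenue is $38.
Now minimize piece count subject to staying optimal: for each k, pieces[k] = 1 + min over i with p[i]+r[k−i]=r[k] of pieces[k−i].
pieces[4] = 2
pieces[5] = 1
pieces[6] = 3
pieces[7] = 2

2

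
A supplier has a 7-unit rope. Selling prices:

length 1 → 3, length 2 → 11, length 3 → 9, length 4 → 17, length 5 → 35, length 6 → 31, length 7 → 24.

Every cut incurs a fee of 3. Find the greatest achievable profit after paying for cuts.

Let r[k] be the best obtainable value from length k. For each k, try every first piece i and keep the best of price[i] + r[k−i] minus the 3 cut fee when i<k.
r[1] = 3
r[2] = max(3+3-3, 11+0) = 11
r[3] = max(3+11-3, 11+3-3, 9+0) = 11
r[4] = max(3+11-3, 11+11-3, 9+3-3, 17+0) = 19
r[5] = max(3+19-3, 11+11-3, 9+11-3, 17+3-3, 35+0) = 35
r[6] = max(3+35-3, 11+19-3, 9+11-3, 17+11-3, 35+3-3, 31+0) = 35
r[7] = max(3+35-3, 11+35-3, 9+19-3, …, 31+3-3, 24+0) = 43
One optimal plan: pieces 5 + 2 (1 cut) → 46 − 3 = 43.

43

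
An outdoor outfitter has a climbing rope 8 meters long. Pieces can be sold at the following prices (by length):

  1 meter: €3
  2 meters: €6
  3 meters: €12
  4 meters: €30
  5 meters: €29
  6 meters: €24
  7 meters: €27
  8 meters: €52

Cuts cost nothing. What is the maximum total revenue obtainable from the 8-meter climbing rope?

60

Build R[k] bottom-up: R[k] = max over allowed piece i of (p[i] + R[k−i]).
R[1] = 3
R[2] = max(3+3, 6+0) = 6
R[3] = max(3+6, 6+3, 12+0) = 12
R[4] = max(3+12, 6+6, 12+3, 30+0) = 30
R[5] = max(3+30, 6+12, 12+6, 30+3, 29+0) = 33
R[6] = max(3+33, 6+30, 12+12, 30+6, 29+3, 24+0) = 36
R[7] = max(3+36, 6+33, 12+30, …, 24+3, 27+0) = 42
R[8] = max(3+42, 6+36, 12+33, …, 27+3, 52+0) = 60
One optimal cutting: 4 + 4 → €30 + €30 = €60.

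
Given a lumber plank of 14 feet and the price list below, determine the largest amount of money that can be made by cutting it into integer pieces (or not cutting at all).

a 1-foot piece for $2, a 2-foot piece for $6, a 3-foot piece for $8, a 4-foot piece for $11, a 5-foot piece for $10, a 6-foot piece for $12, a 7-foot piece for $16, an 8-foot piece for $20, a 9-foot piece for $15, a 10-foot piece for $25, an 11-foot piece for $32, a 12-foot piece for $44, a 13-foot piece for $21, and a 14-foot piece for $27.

50

Build best[k] bottom-up: best[k] = max over allowed piece i of (p[i] + best[k−i]).
best[1] = 2
best[2] = 6
best[3] = 8  (first piece 1, then best[2]=6)
best[4] = 12  (first piece 2, then best[2]=6)
best[5] = 14  (first piece 1, then best[4]=12)
best[6] = 18  (first piece 2, then best[4]=12)
best[7] = 20  (first piece 1, then best[6]=18)
best[8] = 24  (first piece 2, then best[6]=18)
best[9] = 26  (first piece 1, then best[8]=24)
best[10] = 30  (first piece 2, then best[8]=24)
best[11] = 32  (first piece 1, then best[10]=30)
best[12] = 44
best[13] = 46  (first piece 1, then best[12]=44)
best[14] = 50  (first piece 2, then best[12]=44)
One optimal cutting: 12 + 2 → $44 + $6 = $50.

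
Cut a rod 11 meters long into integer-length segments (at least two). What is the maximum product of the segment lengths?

54

Fill prod[k] for k=2..11: at each k try every first piece i and multiply by the better of (k−i) uncut or prod[k−i].
prod[2] = 1×max(1,0) = 1×1 = 1
prod[3] = 1×max(2,1) = 1×2 = 2
prod[4] = 2×max(2,1) = 2×2 = 4
prod[5] = 2×max(3,2) = 2×3 = 6
prod[6] = 3×max(3,2) = 3×3 = 9
prod[7] = 2×max(5,6) = 2×6 = 12
prod[8] = 2×max(6,9) = 2×9 = 18
prod[9] = 3×max(6,9) = 3×9 = 27
prod[10] = 2×max(8,18) = 2×18 = 36
prod[11] = 2×max(9,27) = 2×27 = 54
One optimal split: 3 + 3 + 3 + 2; product 3×3×3×2 = 54.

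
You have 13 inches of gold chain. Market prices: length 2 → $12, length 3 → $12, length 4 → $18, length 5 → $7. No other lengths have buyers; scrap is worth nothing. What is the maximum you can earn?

72

Build f[k] bottom-up: f[k] = max over allowed piece i of (p[i] + f[k−i]).
f[1] = 0
f[2] = 12
f[3] = max(12+0, 12+0) = 12
f[4] = max(12+12, 12+0, 18+0) = 24
f[5] = max(12+12, 12+12, 18+0, 7+0) = 24
f[6] = max(12+24, 12+12, 18+12, 7+0) = 36
f[7] = max(12+24, 12+24, 18+12, 7+12) = 36
f[8] = max(12+36, 12+24, 18+24, 7+12) = 48
f[9] = max(12+36, 12+36, 18+24, 7+24) = 48
f[10] = max(12+48, 12+36, 18+36, 7+24) = 60
f[11] = max(12+48, 12+48, 18+36, 7+36) = 60
f[12] = max(12+60, 12+48, 18+48, 7+36) = 72
f[13] = max(12+60, 12+60, 18+48, 7+48) = 72
One optimal cutting: pieces 2 + 2 + 2 + 2 + 2 + 2 with 1 inch of scrap → $72.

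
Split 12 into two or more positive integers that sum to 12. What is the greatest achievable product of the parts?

81

Define f[k] = max over 1≤i<k of i · max(k−i, f[k−i]); the inner max lets the remainder stay uncut if that's better.
Small cases: f[2]=1, f[3]=2, f[4]=4, f[5]=6, f[6]=9, f[7]=12.
f[8] = 2*max(6,9) = 2*9 = 18
f[9] = 3*max(6,9) = 3*9 = 27
f[10] = 2*max(8,18) = 2*18 = 36
f[11] = 2*max(9,27) = 2*27 = 54
f[12] = 3*max(9,27) = 3*27 = 81
One optimal split: 3 + 3 + 3 + 3; product 3*3*3*3 = 81.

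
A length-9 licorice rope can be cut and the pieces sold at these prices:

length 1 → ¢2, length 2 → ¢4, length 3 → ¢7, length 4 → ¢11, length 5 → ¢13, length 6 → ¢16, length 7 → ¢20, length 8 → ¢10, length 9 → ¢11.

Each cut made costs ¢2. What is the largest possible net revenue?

Let r[k] be the best obtainable value from length k. For each k, try every first piece i and keep the best of price[i] + r[k−i] minus the 2 cut fee when i<k.
r[1] = 2
r[2] = max(2+2-2, 4+0) = 4
r[3] = max(2+4-2, 4+2-2, 7+0) = 7
r[4] = max(2+7-2, 4+4-2, 7+2-2, 11+0) = 11
r[5] = max(2+11-2, 4+7-2, 7+4-2, 11+2-2, 13+0) = 13
r[6] = max(2+13-2, 4+11-2, 7+7-2, 11+4-2, 13+2-2, 16+0) = 16
r[7] = max(2+16-2, 4+13-2, 7+11-2, …, 16+2-2, 20+0) = 20
r[8] = max(2+20-2, 4+16-2, 7+13-2, …, 20+2-2, 10+0) = 20
r[9] = max(2+20-2, 4+20-2, 7+16-2, …, 10+2-2, 11+0) = 22
One optimal plan: pieces 7 + 2 (1 cut) → ¢24 − ¢2 = ¢22.

22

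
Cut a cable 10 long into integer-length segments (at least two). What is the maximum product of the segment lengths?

Let m[k] be the best product for length k (with at least one cut). For each first piece i, the rest contributes max(k−i, m[k−i]).
m[2] = 1×max(1,0) = 1×1 = 1
m[3] = max(1×2, 2×1) = 2
m[4] = max(1×3, 2×2, 3×1) = 4
m[5] = max(1×4, 2×3, 3×2, 4×1) = 6
m[6] = max(1×6, 2×4, 3×3, 4×2, 5×1) = 9
m[7] = max(1×9, 2×6, 3×4, 4×3, 5×2, 6×1) = 12
m[8] = max(1×12, 2×9, 3×6, …, 6×2, 7×1) = 18
m[9] = max(1×18, 2×12, 3×9, …, 7×2, 8×1) = 27
m[10] = max(1×27, 2×18, 3×12, …, 8×2, 9×1) = 36
One optimal split: 3 + 3 + 2 + 2; product 3×3×2×2 = 36.

36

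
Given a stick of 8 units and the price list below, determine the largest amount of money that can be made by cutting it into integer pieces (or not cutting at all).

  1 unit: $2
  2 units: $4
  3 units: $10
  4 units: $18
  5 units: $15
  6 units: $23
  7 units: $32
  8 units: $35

Build v[k] bottom-up: v[k] = max over allowed piece i of (p[i] + v[k−i]).
v[1] = 2
v[2] = max(2+2, 4+0) = 4
v[3] = max(2+4, 4+2, 10+0) = 10
v[4] = max(2+10, 4+4, 10+2, 18+0) = 18
v[5] = max(2+18, 4+10, 10+4, 18+2, 15+0) = 20
v[6] = max(2+20, 4+18, 10+10, 18+4, 15+2, 23+0) = 23
v[7] = max(2+23, 4+20, 10+18, …, 23+2, 32+0) = 32
v[8] = max(2+32, 4+23, 10+20, …, 32+2, 35+0) = 36
One optimal cutting: 4 + 4 → $18 + $18 = $36.

36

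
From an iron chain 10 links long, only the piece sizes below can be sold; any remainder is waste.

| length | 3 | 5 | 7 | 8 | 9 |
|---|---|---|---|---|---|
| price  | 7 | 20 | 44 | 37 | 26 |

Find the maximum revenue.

Build r[k] bottom-up: r[k] = max over allowed piece i of (p[i] + r[k−i]).
r[1] = 0
r[2] = 0
r[3] = 7
r[4] = 7
r[5] = 20
r[6] = 20
r[7] = 44
r[8] = 44
r[9] = 44
r[10] = 51  (first piece 3, then r[7]=44)
One optimal cutting: 7 + 3 → $51.

51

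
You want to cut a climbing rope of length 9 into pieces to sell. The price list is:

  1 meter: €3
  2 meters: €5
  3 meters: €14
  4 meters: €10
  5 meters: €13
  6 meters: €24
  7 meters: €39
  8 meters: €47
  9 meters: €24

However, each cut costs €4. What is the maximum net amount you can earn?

46

Let r[k] be the best obtainable value from length k. For each k, try every first piece i and keep the best of price[i] + r[k−i] minus the 4 cut fee when i<k.
r[1] = 3
r[2] = 5
r[3] = 14
r[4] = 13  (first piece 1, then r[3]=14)
r[5] = 15  (first piece 2, then r[3]=14)
r[6] = 24  (first piece 3, then r[3]=14)
r[7] = 39
r[8] = 47
r[9] = 46  (first piece 1, then r[8]=47)
One optimal plan: pieces 8 + 1 (1 cut) → €50 − €4 = €46.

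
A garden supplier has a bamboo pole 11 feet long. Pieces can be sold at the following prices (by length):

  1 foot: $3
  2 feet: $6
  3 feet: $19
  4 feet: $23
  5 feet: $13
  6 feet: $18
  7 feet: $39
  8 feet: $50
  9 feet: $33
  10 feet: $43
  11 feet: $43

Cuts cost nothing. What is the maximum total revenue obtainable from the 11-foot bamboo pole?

69

Build best[k] bottom-up: best[k] = max over allowed piece i of (p[i] + best[k−i]).
best[1] = 3
best[2] = 6  (first piece 1, then best[1]=3)
best[3] = 19
best[4] = 23
best[5] = 26  (first piece 1, then best[4]=23)
best[6] = 38  (first piece 3, then best[3]=19)
best[7] = 42  (first piece 3, then best[4]=23)
best[8] = 50
best[9] = 57  (first piece 3, then best[6]=38)
best[10] = 61  (first piece 3, then best[7]=42)
best[11] = 69  (first piece 3, then best[8]=50)
One optimal cutting: 8 + 3 → $50 + $19 = $69.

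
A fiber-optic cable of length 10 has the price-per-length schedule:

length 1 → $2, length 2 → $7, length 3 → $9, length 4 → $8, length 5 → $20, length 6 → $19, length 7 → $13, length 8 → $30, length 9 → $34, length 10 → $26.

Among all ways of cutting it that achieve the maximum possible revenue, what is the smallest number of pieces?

Consider every possible first cut. r[k] is the best of p[i]+r[k−i] over all sellable i≤k.
r[1] = 2
r[2] = max(2+2, 7+0) = 7
r[3] = max(2+7, 7+2, 9+0) = 9
r[4] = max(2+9, 7+7, 9+2, 8+0) = 14
r[5] = max(2+14, 7+9, 9+7, 8+2, 20+0) = 20
r[6] = max(2+20, 7+14, 9+9, 8+7, 20+2, 19+0) = 22
r[7] = max(2+22, 7+20, 9+14, …, 19+2, 13+0) = 27
r[8] = max(2+27, 7+22, 9+20, …, 13+2, 30+0) = 30
r[9] = max(2+30, 7+27, 9+22, …, 30+2, 34+0) = 34
r[10] = max(2+34, 7+30, 9+27, …, 34+2, 26+0) = 40
Maximum revenue is $40.
Now minimize piece count subject to staying optimal: for each k, pieces[k] = 1 + min over i with p[i]+r[k−i]=r[k] of pieces[k−i].
pieces[7] = 2
pieces[8] = 1
pieces[9] = 1
pieces[10] = 2

2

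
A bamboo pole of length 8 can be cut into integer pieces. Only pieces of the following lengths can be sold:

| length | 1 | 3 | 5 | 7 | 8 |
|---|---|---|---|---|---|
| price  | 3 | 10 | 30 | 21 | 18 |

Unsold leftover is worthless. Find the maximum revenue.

Let f[k] be the best obtainable value from length k. For each k, try every first piece i and keep the best of price[i] + f[k−i].
f[1] = 3
f[2] = 6  (first piece 1, then f[1]=3)
f[3] = max(3+6, 10+0) = 10
f[4] = max(3+10, 10+3) = 13
f[5] = max(3+13, 10+6, 30+0) = 30
f[6] = max(3+30, 10+10, 30+3) = 33
f[7] = max(3+33, 10+13, 30+6, 21+0) = 36
f[8] = max(3+36, 10+30, 30+10, 21+3, 18+0) = 40
One optimal cutting: 5 + 3 → $40.

40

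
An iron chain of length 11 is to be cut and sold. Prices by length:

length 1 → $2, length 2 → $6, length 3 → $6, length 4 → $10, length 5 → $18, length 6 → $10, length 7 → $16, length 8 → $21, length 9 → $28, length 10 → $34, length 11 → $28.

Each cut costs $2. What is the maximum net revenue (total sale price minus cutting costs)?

34

Consider every possible first cut. v[k] is the best of p[i]+v[k−i] over all sellable i≤k, charging 2 whenever i<k.
v[1] = 2
v[2] = max(2+2-2, 6+0) = 6
v[3] = max(2+6-2, 6+2-2, 6+0) = 6
v[4] = max(2+6-2, 6+6-2, 6+2-2, 10+0) = 10
v[5] = max(2+10-2, 6+6-2, 6+6-2, 10+2-2, 18+0) = 18
v[6] = max(2+18-2, 6+10-2, 6+6-2, 10+6-2, 18+2-2, 10+0) = 18
v[7] = max(2+18-2, 6+18-2, 6+10-2, …, 10+2-2, 16+0) = 22
v[8] = max(2+22-2, 6+18-2, 6+18-2, …, 16+2-2, 21+0) = 22
v[9] = max(2+22-2, 6+22-2, 6+18-2, …, 21+2-2, 28+0) = 28
v[10] = max(2+28-2, 6+22-2, 6+22-2, …, 28+2-2, 34+0) = 34
v[11] = max(2+34-2, 6+28-2, 6+22-2, …, 34+2-2, 28+0) = 34
One optimal plan: pieces 5 + 5 + 1 (2 cuts) → $38 − $4 = $34.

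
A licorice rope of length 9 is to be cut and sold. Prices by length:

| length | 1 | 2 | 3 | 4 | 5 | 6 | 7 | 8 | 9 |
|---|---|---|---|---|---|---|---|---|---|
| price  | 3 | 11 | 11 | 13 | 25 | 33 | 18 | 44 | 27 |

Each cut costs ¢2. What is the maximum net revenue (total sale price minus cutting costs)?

Consider every possible first cut. v[k] is the best of p[i]+v[k−i] over all sellable i≤k, charging 2 whenever i<k.
v[1] = 3
v[2] = 11
v[3] = 12  (first piece 1, then v[2]=11)
v[4] = 20  (first piece 2, then v[2]=11)
v[5] = 25
v[6] = 33
v[7] = 34  (first piece 1, then v[6]=33)
v[8] = 44
v[9] = 45  (first piece 1, then v[8]=44)
One optimal plan: pieces 8 + 1 (1 cut) → ¢47 − ¢2 = ¢45.

45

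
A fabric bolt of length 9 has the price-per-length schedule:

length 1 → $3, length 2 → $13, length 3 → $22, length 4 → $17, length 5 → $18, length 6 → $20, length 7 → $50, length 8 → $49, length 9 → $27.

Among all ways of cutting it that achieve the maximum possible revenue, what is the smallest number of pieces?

Let r[k] be the best obtainable value from length k. For each k, try every first piece i and keep the best of price[i] + r[k−i].
r[1] = 3
r[2] = max(3+3, 13+0) = 13
r[3] = max(3+13, 13+3, 22+0) = 22
r[4] = max(3+22, 13+13, 22+3, 17+0) = 26
r[5] = max(3+26, 13+22, 22+13, 17+3, 18+0) = 35
r[6] = max(3+35, 13+26, 22+22, 17+13, 18+3, 20+0) = 44
r[7] = max(3+44, 13+35, 22+26, …, 20+3, 50+0) = 50
r[8] = max(3+50, 13+44, 22+35, …, 50+3, 49+0) = 57
r[9] = max(3+57, 13+50, 22+44, …, 49+3, 27+0) = 66
Maximum revenue is $66.
Now minimize piece count subject to staying optimal: for each k, pieces[k] = 1 + min over i with p[i]+r[k−i]=r[k] of pieces[k−i].
pieces[6] = 2
pieces[7] = 1
pieces[8] = 3
pieces[9] = 3

3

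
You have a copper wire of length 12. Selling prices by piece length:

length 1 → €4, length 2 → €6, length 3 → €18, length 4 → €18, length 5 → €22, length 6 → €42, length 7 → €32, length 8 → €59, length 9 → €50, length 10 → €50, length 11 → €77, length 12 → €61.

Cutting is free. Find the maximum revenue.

Build v[k] bottom-up: v[k] = max over allowed piece i of (p[i] + v[k−i]).
v[1] = 4
v[2] = max(4+4, 6+0) = 8
v[3] = max(4+8, 6+4, 18+0) = 18
v[4] = max(4+18, 6+8, 18+4, 18+0) = 22
v[5] = max(4+22, 6+18, 18+8, 18+4, 22+0) = 26
v[6] = max(4+26, 6+22, 18+18, 18+8, 22+4, 42+0) = 42
v[7] = max(4+42, 6+26, 18+22, …, 42+4, 32+0) = 46
v[8] = max(4+46, 6+42, 18+26, …, 32+4, 59+0) = 59
v[9] = max(4+59, 6+46, 18+42, …, 59+4, 50+0) = 63
v[10] = max(4+63, 6+59, 18+46, …, 50+4, 50+0) = 67
v[11] = max(4+67, 6+63, 18+59, …, 50+4, 77+0) = 77
v[12] = max(4+77, 6+67, 18+63, …, 77+4, 61+0) = 84
One optimal cutting: 6 + 6 → €42 + €42 = €84.

84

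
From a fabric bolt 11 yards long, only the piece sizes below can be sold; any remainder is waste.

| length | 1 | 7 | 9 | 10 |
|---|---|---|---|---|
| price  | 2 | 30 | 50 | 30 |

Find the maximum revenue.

Let r[k] be the best obtainable value from length k. For each k, try every first piece i and keep the best of price[i] + r[k−i].
r[1] = 2
r[2] = 4  (first piece 1, then r[1]=2)
r[3] = 6  (first piece 1, then r[2]=4)
r[4] = 8  (first piece 1, then r[3]=6)
r[5] = 10  (first piece 1, then r[4]=8)
r[6] = 12  (first piece 1, then r[5]=10)
r[7] = 30
r[8] = 32  (first piece 1, then r[7]=30)
r[9] = 50
r[10] = 52  (first piece 1, then r[9]=50)
r[11] = 54  (first piece 1, then r[10]=52)
One optimal cutting: 9 + 1 + 1 → $54.

54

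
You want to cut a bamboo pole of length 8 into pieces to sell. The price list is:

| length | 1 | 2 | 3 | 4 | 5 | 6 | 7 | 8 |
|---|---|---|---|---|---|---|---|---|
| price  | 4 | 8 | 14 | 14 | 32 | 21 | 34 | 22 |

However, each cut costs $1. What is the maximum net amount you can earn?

Build r[k] bottom-up: r[k] = max over allowed piece i of (p[i] + r[k−i]) − 1 per cut.
r[1] = 4
r[2] = max(4+4-1, 8+0) = 8
r[3] = max(4+8-1, 8+4-1, 14+0) = 14
r[4] = max(4+14-1, 8+8-1, 14+4-1, 14+0) = 17
r[5] = max(4+17-1, 8+14-1, 14+8-1, 14+4-1, 32+0) = 32
r[6] = max(4+32-1, 8+17-1, 14+14-1, 14+8-1, 32+4-1, 21+0) = 35
r[7] = max(4+35-1, 8+32-1, 14+17-1, …, 21+4-1, 34+0) = 39
r[8] = max(4+39-1, 8+35-1, 14+32-1, …, 34+4-1, 22+0) = 45
One optimal plan: pieces 5 + 3 (1 cut) → $46 − $1 = $45.

45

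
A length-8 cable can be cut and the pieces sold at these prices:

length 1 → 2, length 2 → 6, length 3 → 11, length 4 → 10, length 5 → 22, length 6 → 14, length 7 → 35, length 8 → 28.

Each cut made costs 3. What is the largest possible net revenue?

Let v[k] be the best obtainable value from length k. For each k, try every first piece i and keep the best of price[i] + v[k−i] minus the 3 cut fee when i<k.
v[1] = 2
v[2] = 6
v[3] = 11
v[4] = 10  (first piece 1, then v[3]=11)
v[5] = 22
v[6] = 21  (first piece 1, then v[5]=22)
v[7] = 35
v[8] = 34  (first piece 1, then v[7]=35)
One optimal plan: pieces 7 + 1 (1 cut) → 37 − 3 = 34.

34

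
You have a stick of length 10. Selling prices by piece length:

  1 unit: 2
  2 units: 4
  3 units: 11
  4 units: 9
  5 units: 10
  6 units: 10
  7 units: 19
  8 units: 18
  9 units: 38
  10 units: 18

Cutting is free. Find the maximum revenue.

Consider every possible first cut. v[k] is the best of p[i]+v[k−i] over all sellable i≤k.
v[1] = 2
v[2] = max(2+2, 4+0) = 4
v[3] = max(2+4, 4+2, 11+0) = 11
v[4] = max(2+11, 4+4, 11+2, 9+0) = 13
v[5] = max(2+13, 4+11, 11+4, 9+2, 10+0) = 15
v[6] = max(2+15, 4+13, 11+11, 9+4, 10+2, 10+0) = 22
v[7] = max(2+22, 4+15, 11+13, …, 10+2, 19+0) = 24
v[8] = max(2+24, 4+22, 11+15, …, 19+2, 18+0) = 26
v[9] = max(2+26, 4+24, 11+22, …, 18+2, 38+0) = 38
v[10] = max(2+38, 4+26, 11+24, …, 38+2, 18+0) = 40
One optimal cutting: 9 + 1 → 38 + 2 = 40.

40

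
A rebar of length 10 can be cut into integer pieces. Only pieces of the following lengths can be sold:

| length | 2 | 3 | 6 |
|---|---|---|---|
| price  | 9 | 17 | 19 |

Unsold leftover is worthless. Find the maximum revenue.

Consider every possible first cut. f[k] is the best of p[i]+f[k−i] over all sellable i≤k.
f[1] = 0
f[2] = 9
f[3] = max(9+0, 17+0) = 17
f[4] = max(9+9, 17+0) = 18
f[5] = max(9+17, 17+9) = 26
f[6] = max(9+18, 17+17, 19+0) = 34
f[7] = max(9+26, 17+18, 19+0) = 35
f[8] = max(9+34, 17+26, 19+9) = 43
f[9] = max(9+35, 17+34, 19+17) = 51
f[10] = max(9+43, 17+35, 19+18) = 52
One optimal cutting: 3 + 3 + 2 + 2 → ₹52.

52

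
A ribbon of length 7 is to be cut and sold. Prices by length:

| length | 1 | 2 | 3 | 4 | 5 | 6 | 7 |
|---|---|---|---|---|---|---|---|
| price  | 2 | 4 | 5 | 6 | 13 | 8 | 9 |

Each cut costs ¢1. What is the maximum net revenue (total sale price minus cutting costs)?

Build r[k] bottom-up: r[k] = max over allowed piece i of (p[i] + r[k−i]) − 1 per cut.
r[1] = 2
r[2] = 4
r[3] = 5  (first piece 1, then r[2]=4)
r[4] = 7  (first piece 2, then r[2]=4)
r[5] = 13
r[6] = 14  (first piece 1, then r[5]=13)
r[7] = 16  (first piece 2, then r[5]=13)
One optimal plan: pieces 5 + 2 (1 cut) → ¢17 − ¢1 = ¢16.

16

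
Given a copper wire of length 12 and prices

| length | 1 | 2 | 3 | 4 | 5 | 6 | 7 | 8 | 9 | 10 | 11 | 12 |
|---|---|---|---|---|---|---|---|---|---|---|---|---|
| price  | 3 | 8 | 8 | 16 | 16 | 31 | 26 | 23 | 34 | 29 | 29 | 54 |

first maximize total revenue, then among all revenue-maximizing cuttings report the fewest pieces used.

2

Consider every possible first cut. r[k] is the best of p[i]+r[k−i] over all sellable i≤k.
r[1] = 3
r[2] = 8
r[3] = 11  (first piece 1, then r[2]=8)
r[4] = 16  (first piece 2, then r[2]=8)
r[5] = 19  (first piece 1, then r[4]=16)
r[6] = 31
r[7] = 34  (first piece 1, then r[6]=31)
r[8] = 39  (first piece 2, then r[6]=31)
r[9] = 42  (first piece 1, then r[8]=39)
r[10] = 47  (first piece 2, then r[8]=39)
r[11] = 50  (first piece 1, then r[10]=47)
r[12] = 62  (first piece 6, then r[6]=31)
Maximum revenue is €62.
Now minimize piece count subject to staying optimal: for each k, pieces[k] = 1 + min over i with p[i]+r[k−i]=r[k] of pieces[k−i].
pieces[9] = 3
pieces[10] = 2
pieces[11] = 3
pieces[12] = 2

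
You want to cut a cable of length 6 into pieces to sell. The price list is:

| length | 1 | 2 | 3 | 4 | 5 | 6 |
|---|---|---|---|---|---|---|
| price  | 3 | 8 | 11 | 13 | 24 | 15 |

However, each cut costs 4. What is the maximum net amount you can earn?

23

Let r[k] be the best obtainable value from length k. For each k, try every first piece i and keep the best of price[i] + r[k−i] minus the 4 cut fee when i<k.
r[1] = 3
r[2] = max(3+3-4, 8+0) = 8
r[3] = max(3+8-4, 8+3-4, 11+0) = 11
r[4] = max(3+11-4, 8+8-4, 11+3-4, 13+0) = 13
r[5] = max(3+13-4, 8+11-4, 11+8-4, 13+3-4, 24+0) = 24
r[6] = max(3+24-4, 8+13-4, 11+11-4, 13+8-4, 24+3-4, 15+0) = 23
One optimal plan: pieces 5 + 1 (1 cut) → 27 − 4 = 23.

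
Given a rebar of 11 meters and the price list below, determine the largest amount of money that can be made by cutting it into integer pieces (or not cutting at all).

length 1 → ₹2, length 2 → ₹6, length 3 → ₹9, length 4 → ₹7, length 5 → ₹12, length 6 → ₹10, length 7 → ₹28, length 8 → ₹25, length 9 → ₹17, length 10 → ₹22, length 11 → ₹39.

Build v[k] bottom-up: v[k] = max over allowed piece i of (p[i] + v[k−i]).
v[1] = 2
v[2] = 6
v[3] = 9
v[4] = 12  (first piece 2, then v[2]=6)
v[5] = 15  (first piece 2, then v[3]=9)
v[6] = 18  (first piece 2, then v[4]=12)
v[7] = 28
v[8] = 30  (first piece 1, then v[7]=28)
v[9] = 34  (first piece 2, then v[7]=28)
v[10] = 37  (first piece 3, then v[7]=28)
v[11] = 40  (first piece 2, then v[9]=34)
One optimal cutting: 7 + 2 + 2 → ₹28 + ₹6 + ₹6 = ₹40.

40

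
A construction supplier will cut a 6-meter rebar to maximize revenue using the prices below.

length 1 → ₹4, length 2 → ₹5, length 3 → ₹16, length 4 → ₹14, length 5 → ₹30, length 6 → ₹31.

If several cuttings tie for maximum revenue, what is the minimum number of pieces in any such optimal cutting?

2

Consider every possible first cut. r[k] is the best of p[i]+r[k−i] over all sellable i≤k.
r[1] = 4
r[2] = max(4+4, 5+0) = 8
r[3] = max(4+8, 5+4, 16+0) = 16
r[4] = max(4+16, 5+8, 16+4, 14+0) = 20
r[5] = max(4+20, 5+16, 16+8, 14+4, 30+0) = 30
r[6] = max(4+30, 5+20, 16+16, 14+8, 30+4, 31+0) = 34
Maximum revenue is ₹34.
Now minimize piece count subject to staying optimal: for each k, pieces[k] = 1 + min over i with p[i]+r[k−i]=r[k] of pieces[k−i].
pieces[3] = 1
pieces[4] = 2
pieces[5] = 1
pieces[6] = 2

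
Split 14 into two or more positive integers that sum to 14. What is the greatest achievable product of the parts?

162

Define m[k] = max over 1≤i<k of i · max(k−i, m[k−i]); the inner max lets the remainder stay uncut if that's better.
Small cases: m[2]=1, m[3]=2, m[4]=4, m[5]=6, m[6]=9, m[7]=12, m[8]=18, m[9]=27.
m[10] = max(1*27, 2*18, 3*12, …, 8*2, 9*1) = 36
m[11] = max(1*36, 2*27, 3*18, …, 9*2, 10*1) = 54
m[12] = max(1*54, 2*36, 3*27, …, 10*2, 11*1) = 81
m[13] = max(1*81, 2*54, 3*36, …, 11*2, 12*1) = 108
m[14] = max(1*108, 2*81, 3*54, …, 12*2, 13*1) = 162
One optimal split: 3 + 3 + 3 + 3 + 2; product 3*3*3*3*2 = 162.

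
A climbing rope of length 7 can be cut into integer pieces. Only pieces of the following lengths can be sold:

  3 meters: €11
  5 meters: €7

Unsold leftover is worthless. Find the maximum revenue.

Let r[k] be the best obtainable value from length k. For each k, try every first piece i and keep the best of price[i] + r[k−i].
r[1] = 0
r[2] = 0
r[3] = 11
r[4] = 11
r[5] = max(11+0, 7+0) = 11
r[6] = max(11+11, 7+0) = 22
r[7] = max(11+11, 7+0) = 22
One optimal cutting: pieces 3 + 3 with 1 meter of scrap → €22.

22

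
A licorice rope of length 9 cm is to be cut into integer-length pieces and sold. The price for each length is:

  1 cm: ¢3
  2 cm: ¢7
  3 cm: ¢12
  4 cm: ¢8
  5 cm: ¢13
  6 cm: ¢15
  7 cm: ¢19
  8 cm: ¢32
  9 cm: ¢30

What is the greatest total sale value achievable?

Consider every possible first cut. v[k] is the best of p[i]+v[k−i] over all sellable i≤k.
v[1] = 3
v[2] = 7
v[3] = 12
v[4] = 15  (first piece 1, then v[3]=12)
v[5] = 19  (first piece 2, then v[3]=12)
v[6] = 24  (first piece 3, then v[3]=12)
v[7] = 27  (first piece 1, then v[6]=24)
v[8] = 32
v[9] = 36  (first piece 3, then v[6]=24)
One optimal cutting: 3 + 3 + 3 → ¢12 + ¢12 + ¢12 = ¢36.

36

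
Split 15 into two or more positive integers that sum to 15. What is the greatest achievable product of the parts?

243

Let P[k] be the best product for length k (with at least one cut). For each first piece i, the rest contributes max(k−i, P[k−i]).
Small cases: P[2]=1, P[3]=2, P[4]=4, P[5]=6, P[6]=9, P[7]=12.
P[8] = 2×max(6,9) = 2×9 = 18
P[9] = 3×max(6,9) = 3×9 = 27
P[10] = 2×max(8,18) = 2×18 = 36
P[11] = 2×max(9,27) = 2×27 = 54
P[12] = 3×max(9,27) = 3×27 = 81
P[13] = 2×max(11,54) = 2×54 = 108
P[14] = 2×max(12,81) = 2×81 = 162
P[15] = 3×max(12,81) = 3×81 = 243
One optimal split: 3 + 3 + 3 + 3 + 3; product 3×3×3×3×3 = 243.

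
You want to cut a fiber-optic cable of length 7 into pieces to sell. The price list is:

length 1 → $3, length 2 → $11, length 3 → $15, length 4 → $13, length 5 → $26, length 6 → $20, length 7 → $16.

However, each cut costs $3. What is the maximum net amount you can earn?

34

Let r[k] be the best obtainable value from length k. For each k, try every first piece i and keep the best of price[i] + r[k−i] minus the 3 cut fee when i<k.
r[1] = 3
r[2] = 11
r[3] = 15
r[4] = 19  (first piece 2, then r[2]=11)
r[5] = 26
r[6] = 27  (first piece 2, then r[4]=19)
r[7] = 34  (first piece 2, then r[5]=26)
One optimal plan: pieces 5 + 2 (1 cut) → $37 − $3 = $34.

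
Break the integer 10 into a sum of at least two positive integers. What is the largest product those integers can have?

Fill f[k] for k=2..10: at each k try every first piece i and multiply by the better of (k−i) uncut or f[k−i].
f[2] = 1×max(1,0) = 1×1 = 1
f[3] = 1×max(2,1) = 1×2 = 2
f[4] = 2×max(2,1) = 2×2 = 4
f[5] = 2×max(3,2) = 2×3 = 6
f[6] = 3×max(3,2) = 3×3 = 9
f[7] = 2×max(5,6) = 2×6 = 12
f[8] = 2×max(6,9) = 2×9 = 18
f[9] = 3×max(6,9) = 3×9 = 27
f[10] = 2×max(8,18) = 2×18 = 36
One optimal split: 3 + 3 + 2 + 2; product 3×3×2×2 = 36.

36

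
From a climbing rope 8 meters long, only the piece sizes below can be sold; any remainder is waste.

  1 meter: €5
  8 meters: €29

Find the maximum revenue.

40

Build r[k] bottom-up: r[k] = max over allowed piece i of (p[i] + r[k−i]).
r[1] = 5
r[2] = 10  (first piece 1, then r[1]=5)
r[3] = 15  (first piece 1, then r[2]=10)
r[4] = 20  (first piece 1, then r[3]=15)
r[5] = 25  (first piece 1, then r[4]=20)
r[6] = 30  (first piece 1, then r[5]=25)
r[7] = 35  (first piece 1, then r[6]=30)
r[8] = max(5+35, 29+0) = 40
One optimal cutting: 1 + 1 + 1 + 1 + 1 + 1 + 1 + 1 → €40.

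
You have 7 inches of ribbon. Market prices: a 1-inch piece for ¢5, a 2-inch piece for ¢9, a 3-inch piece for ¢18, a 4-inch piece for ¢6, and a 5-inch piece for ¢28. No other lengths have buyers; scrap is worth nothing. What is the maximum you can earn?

Let r[k] be the best obtainable value from length k. For each k, try every first piece i and keep the best of price[i] + r[k−i].
r[1] = 5
r[2] = 10  (first piece 1, then r[1]=5)
r[3] = 18
r[4] = 23  (first piece 1, then r[3]=18)
r[5] = 28  (first piece 1, then r[4]=23)
r[6] = 36  (first piece 3, then r[3]=18)
r[7] = 41  (first piece 1, then r[6]=36)
One optimal cutting: 3 + 3 + 1 → ¢41.

41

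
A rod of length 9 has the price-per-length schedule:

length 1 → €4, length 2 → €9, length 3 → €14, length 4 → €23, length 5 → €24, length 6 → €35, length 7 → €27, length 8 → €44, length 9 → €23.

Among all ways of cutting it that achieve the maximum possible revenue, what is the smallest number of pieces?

3

Build r[k] bottom-up: r[k] = max over allowed piece i of (p[i] + r[k−i]).
r[1] = 4
r[2] = max(4+4, 9+0) = 9
r[3] = max(4+9, 9+4, 14+0) = 14
r[4] = max(4+14, 9+9, 14+4, 23+0) = 23
r[5] = max(4+23, 9+14, 14+9, 23+4, 24+0) = 27
r[6] = max(4+27, 9+23, 14+14, 23+9, 24+4, 35+0) = 35
r[7] = max(4+35, 9+27, 14+23, …, 35+4, 27+0) = 39
r[8] = max(4+39, 9+35, 14+27, …, 27+4, 44+0) = 46
r[9] = max(4+46, 9+39, 14+35, …, 44+4, 23+0) = 50
Maximum revenue is €50.
Now minimize piece count subject to staying optimal: for each k, pieces[k] = 1 + min over i with p[i]+r[k−i]=r[k] of pieces[k−i].
pieces[6] = 1
pieces[7] = 2
pieces[8] = 2
pieces[9] = 3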